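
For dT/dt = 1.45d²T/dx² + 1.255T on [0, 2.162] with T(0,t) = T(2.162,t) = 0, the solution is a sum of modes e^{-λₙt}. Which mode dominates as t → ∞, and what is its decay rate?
Eigenvalues: λₙ = 1.45n²π²/2.162² - 1.255.
First three modes:
  n=1: λ₁ = 1.45π²/2.162² - 1.255 ≈ 1.807
  n=2: λ₂ = 5.8π²/2.162² - 1.255 ≈ 10.992
  n=3: λ₃ = 13.05π²/2.162² - 1.255 ≈ 26.3
Since 1.45π²/2.162² ≈ 3.062 > 1.255, all λₙ > 0.
The n=1 mode decays slowest → dominates as t → ∞.
Asymptotic: T ~ c₁ sin(πx/2.162) e^{-λ₁t} with decay rate λ₁ ≈ 1.807.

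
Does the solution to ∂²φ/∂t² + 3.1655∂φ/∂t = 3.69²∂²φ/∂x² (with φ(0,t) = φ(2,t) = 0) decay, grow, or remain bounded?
φ → 0. Damping (γ=3.1655) dissipates energy; oscillations decay exponentially.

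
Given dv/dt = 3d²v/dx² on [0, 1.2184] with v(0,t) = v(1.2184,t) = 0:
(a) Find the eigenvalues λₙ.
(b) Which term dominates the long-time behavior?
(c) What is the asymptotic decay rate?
Eigenvalues: λₙ = 3n²π²/1.2184².
First three modes:
  n=1: λ₁ = 3π²/1.2184² ≈ 19.945
  n=2: λ₂ = 12π²/1.2184² ≈ 79.781 (4× faster decay)
  n=3: λ₃ = 27π²/1.2184² ≈ 179.508 (9× faster decay)
As t → ∞, higher modes decay exponentially faster. The n=1 mode dominates: v ~ c₁ sin(πx/1.2184) e^{-λ₁t}.
Decay rate: λ₁ = 3π²/1.2184² ≈ 19.945.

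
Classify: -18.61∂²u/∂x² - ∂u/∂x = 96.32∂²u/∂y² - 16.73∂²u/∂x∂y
Rewriting in standard form: -18.61∂²u/∂x² + 16.73∂²u/∂x∂y - 96.32∂²u/∂y² - ∂u/∂x = 0. Elliptic (discriminant = -6890.1679).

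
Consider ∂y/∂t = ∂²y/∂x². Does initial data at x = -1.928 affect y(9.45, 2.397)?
Yes, for any finite x. The heat equation has infinite propagation speed, so all initial data affects all points at any t > 0.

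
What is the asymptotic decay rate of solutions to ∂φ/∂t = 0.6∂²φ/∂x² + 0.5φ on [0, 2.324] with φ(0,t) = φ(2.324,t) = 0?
Eigenvalues: λₙ = 0.6n²π²/2.324² - 0.5.
First three modes:
  n=1: λ₁ = 0.6π²/2.324² - 0.5 ≈ 0.596
  n=2: λ₂ = 2.4π²/2.324² - 0.5 ≈ 3.886
  n=3: λ₃ = 5.4π²/2.324² - 0.5 ≈ 9.368
Since 0.6π²/2.324² ≈ 1.096 > 0.5, all λₙ > 0.
The n=1 mode decays slowest → dominates as t → ∞.
Asymptotic: φ ~ c₁ sin(πx/2.324) e^{-λ₁t} with decay rate λ₁ ≈ 0.596.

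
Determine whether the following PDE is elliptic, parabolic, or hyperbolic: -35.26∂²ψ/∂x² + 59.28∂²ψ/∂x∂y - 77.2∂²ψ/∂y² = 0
Coefficients: A = -35.26, B = 59.28, C = -77.2. B² - 4AC = -7374.1696, which is negative, so the equation is elliptic.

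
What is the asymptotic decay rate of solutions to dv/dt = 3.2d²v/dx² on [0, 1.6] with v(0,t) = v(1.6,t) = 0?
Eigenvalues: λₙ = 3.2n²π²/1.6².
First three modes:
  n=1: λ₁ = 3.2π²/1.6² ≈ 12.337
  n=2: λ₂ = 12.8π²/1.6² ≈ 49.348 (4× faster decay)
  n=3: λ₃ = 28.8π²/1.6² ≈ 111.033 (9× faster decay)
As t → ∞, higher modes decay exponentially faster. The n=1 mode dominates: v ~ c₁ sin(πx/1.6) e^{-λ₁t}.
Decay rate: λ₁ = 3.2π²/1.6² ≈ 12.337.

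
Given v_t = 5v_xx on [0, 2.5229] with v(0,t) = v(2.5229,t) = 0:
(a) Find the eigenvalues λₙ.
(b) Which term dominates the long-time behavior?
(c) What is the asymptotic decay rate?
Eigenvalues: λₙ = 5n²π²/2.5229².
First three modes:
  n=1: λ₁ = 5π²/2.5229² ≈ 7.753
  n=2: λ₂ = 20π²/2.5229² ≈ 31.012 (4× faster decay)
  n=3: λ₃ = 45π²/2.5229² ≈ 69.777 (9× faster decay)
As t → ∞, higher modes decay exponentially faster. The n=1 mode dominates: v ~ c₁ sin(πx/2.5229) e^{-λ₁t}.
Decay rate: λ₁ = 5π²/2.5229² ≈ 7.753.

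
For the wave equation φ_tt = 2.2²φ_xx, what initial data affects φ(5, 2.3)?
Domain of dependence: [-0.06, 10.06]. Signals travel at speed 2.2, so data within |x - 5| ≤ 2.2·2.3 = 5.06 can reach the point.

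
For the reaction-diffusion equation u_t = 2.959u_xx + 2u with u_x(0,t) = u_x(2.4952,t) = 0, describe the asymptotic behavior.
u grows unboundedly. With Neumann BCs the constant mode has diffusion eigenvalue 0, so any r > 0 makes it grow like e^(2t); solution grows exponentially.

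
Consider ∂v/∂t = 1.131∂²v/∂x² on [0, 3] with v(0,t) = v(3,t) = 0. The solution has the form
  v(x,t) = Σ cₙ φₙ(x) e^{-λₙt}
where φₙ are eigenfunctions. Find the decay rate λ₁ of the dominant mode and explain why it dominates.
Eigenvalues: λₙ = 1.131n²π²/3².
First three modes:
  n=1: λ₁ = 1.131π²/3² ≈ 1.24
  n=2: λ₂ = 4.524π²/3² ≈ 4.961 (4× faster decay)
  n=3: λ₃ = 10.179π²/3² ≈ 11.163 (9× faster decay)
As t → ∞, higher modes decay exponentially faster. The n=1 mode dominates: v ~ c₁ sin(πx/3) e^{-λ₁t}.
Decay rate: λ₁ = 1.131π²/3² ≈ 1.24.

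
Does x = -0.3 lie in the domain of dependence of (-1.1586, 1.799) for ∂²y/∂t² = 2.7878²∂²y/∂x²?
Yes. The domain of dependence is [-6.1738522, 3.8566522], and -0.3 ∈ [-6.1738522, 3.8566522].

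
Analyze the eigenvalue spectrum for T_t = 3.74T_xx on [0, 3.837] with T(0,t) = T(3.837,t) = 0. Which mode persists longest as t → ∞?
Eigenvalues: λₙ = 3.74n²π²/3.837².
First three modes:
  n=1: λ₁ = 3.74π²/3.837² ≈ 2.507
  n=2: λ₂ = 14.96π²/3.837² ≈ 10.029 (4× faster decay)
  n=3: λ₃ = 33.66π²/3.837² ≈ 22.565 (9× faster decay)
As t → ∞, higher modes decay exponentially faster. The n=1 mode dominates: T ~ c₁ sin(πx/3.837) e^{-λ₁t}.
Decay rate: λ₁ = 3.74π²/3.837² ≈ 2.507.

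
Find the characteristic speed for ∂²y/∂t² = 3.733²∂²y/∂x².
Speed = 3.733. Information travels along characteristics x = x₀ ± 3.733t.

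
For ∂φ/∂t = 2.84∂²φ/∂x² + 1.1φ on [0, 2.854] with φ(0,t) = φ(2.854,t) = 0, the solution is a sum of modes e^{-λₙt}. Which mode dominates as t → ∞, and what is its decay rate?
Eigenvalues: λₙ = 2.84n²π²/2.854² - 1.1.
First three modes:
  n=1: λ₁ = 2.84π²/2.854² - 1.1 ≈ 2.341
  n=2: λ₂ = 11.36π²/2.854² - 1.1 ≈ 12.665
  n=3: λ₃ = 25.56π²/2.854² - 1.1 ≈ 29.871
Since 2.84π²/2.854² ≈ 3.441 > 1.1, all λₙ > 0.
The n=1 mode decays slowest → dominates as t → ∞.
Asymptotic: φ ~ c₁ sin(πx/2.854) e^{-λ₁t} with decay rate λ₁ ≈ 2.341.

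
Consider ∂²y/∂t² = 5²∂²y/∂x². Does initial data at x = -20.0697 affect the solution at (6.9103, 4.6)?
No. The domain of dependence is [-16.0897, 29.9103], and -20.0697 is outside this interval.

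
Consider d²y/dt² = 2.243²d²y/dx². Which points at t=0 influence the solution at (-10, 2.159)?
Domain of dependence: [-14.842637, -5.157363]. Signals travel at speed 2.243, so data within |x - -10| ≤ 2.243·2.159 = 4.842637 can reach the point.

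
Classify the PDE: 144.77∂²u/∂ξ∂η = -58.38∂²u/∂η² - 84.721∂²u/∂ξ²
Rewriting in standard form: 84.721∂²u/∂ξ² + 144.77∂²u/∂ξ∂η + 58.38∂²u/∂η² = 0. A = 84.721, B = 144.77, C = 58.38. Discriminant B² - 4AC = 1174.30498. Since 1174.30498 > 0, hyperbolic.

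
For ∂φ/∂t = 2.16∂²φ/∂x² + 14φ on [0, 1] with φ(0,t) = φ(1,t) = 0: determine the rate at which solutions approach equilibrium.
Eigenvalues: λₙ = 2.16n²π²/1² - 14.
First three modes:
  n=1: λ₁ = 2.16π² - 14 ≈ 7.318
  n=2: λ₂ = 8.64π² - 14 ≈ 71.273
  n=3: λ₃ = 19.44π² - 14 ≈ 177.865
Since 2.16π² ≈ 21.318 > 14, all λₙ > 0.
The n=1 mode decays slowest → dominates as t → ∞.
Asymptotic: φ ~ c₁ sin(πx/1) e^{-λ₁t} with decay rate λ₁ ≈ 7.318.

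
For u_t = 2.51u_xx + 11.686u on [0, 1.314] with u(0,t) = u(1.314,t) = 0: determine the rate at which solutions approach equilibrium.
Eigenvalues: λₙ = 2.51n²π²/1.314² - 11.686.
First three modes:
  n=1: λ₁ = 2.51π²/1.314² - 11.686 ≈ 2.662
  n=2: λ₂ = 10.04π²/1.314² - 11.686 ≈ 45.705
  n=3: λ₃ = 22.59π²/1.314² - 11.686 ≈ 117.443
Since 2.51π²/1.314² ≈ 14.348 > 11.686, all λₙ > 0.
The n=1 mode decays slowest → dominates as t → ∞.
Asymptotic: u ~ c₁ sin(πx/1.314) e^{-λ₁t} with decay rate λ₁ ≈ 2.662.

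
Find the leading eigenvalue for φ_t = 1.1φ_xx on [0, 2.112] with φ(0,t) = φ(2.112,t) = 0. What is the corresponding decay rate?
Eigenvalues: λₙ = 1.1n²π²/2.112².
First three modes:
  n=1: λ₁ = 1.1π²/2.112² ≈ 2.434
  n=2: λ₂ = 4.4π²/2.112² ≈ 9.736 (4× faster decay)
  n=3: λ₃ = 9.9π²/2.112² ≈ 21.905 (9× faster decay)
As t → ∞, higher modes decay exponentially faster. The n=1 mode dominates: φ ~ c₁ sin(πx/2.112) e^{-λ₁t}.
Decay rate: λ₁ = 1.1π²/2.112² ≈ 2.434.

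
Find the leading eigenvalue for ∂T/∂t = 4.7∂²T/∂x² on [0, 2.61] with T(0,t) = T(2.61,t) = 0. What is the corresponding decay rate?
Eigenvalues: λₙ = 4.7n²π²/2.61².
First three modes:
  n=1: λ₁ = 4.7π²/2.61² ≈ 6.81
  n=2: λ₂ = 18.8π²/2.61² ≈ 27.238 (4× faster decay)
  n=3: λ₃ = 42.3π²/2.61² ≈ 61.286 (9× faster decay)
As t → ∞, higher modes decay exponentially faster. The n=1 mode dominates: T ~ c₁ sin(πx/2.61) e^{-λ₁t}.
Decay rate: λ₁ = 4.7π²/2.61² ≈ 6.81.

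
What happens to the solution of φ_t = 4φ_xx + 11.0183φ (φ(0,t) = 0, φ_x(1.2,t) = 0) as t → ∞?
φ grows unboundedly. Reaction dominates diffusion (r=11.0183 > κπ²/(4L²)≈6.85); solution grows exponentially.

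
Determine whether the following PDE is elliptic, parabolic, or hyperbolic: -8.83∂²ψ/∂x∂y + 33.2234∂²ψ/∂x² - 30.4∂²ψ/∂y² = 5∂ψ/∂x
Rewriting in standard form: 33.2234∂²ψ/∂x² - 8.83∂²ψ/∂x∂y - 30.4∂²ψ/∂y² - 5∂ψ/∂x = 0. Coefficients: A = 33.2234, B = -8.83, C = -30.4. B² - 4AC = 4117.93434, which is positive, so the equation is hyperbolic.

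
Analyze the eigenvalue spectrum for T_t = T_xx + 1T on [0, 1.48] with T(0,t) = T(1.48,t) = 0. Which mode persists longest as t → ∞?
Eigenvalues: λₙ = n²π²/1.48² - 1.
First three modes:
  n=1: λ₁ = π²/1.48² - 1 ≈ 3.506
  n=2: λ₂ = 4π²/1.48² - 1 ≈ 17.023
  n=3: λ₃ = 9π²/1.48² - 1 ≈ 39.553
Since π²/1.48² ≈ 4.506 > 1, all λₙ > 0.
The n=1 mode decays slowest → dominates as t → ∞.
Asymptotic: T ~ c₁ sin(πx/1.48) e^{-λ₁t} with decay rate λ₁ ≈ 3.506.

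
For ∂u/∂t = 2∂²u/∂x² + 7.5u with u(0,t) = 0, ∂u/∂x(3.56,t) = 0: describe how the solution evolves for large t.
u grows unboundedly. Reaction dominates diffusion (r=7.5 > κπ²/(4L²)≈0.39); solution grows exponentially.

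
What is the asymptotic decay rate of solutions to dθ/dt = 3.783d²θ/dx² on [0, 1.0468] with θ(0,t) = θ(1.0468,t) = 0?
Eigenvalues: λₙ = 3.783n²π²/1.0468².
First three modes:
  n=1: λ₁ = 3.783π²/1.0468² ≈ 34.073
  n=2: λ₂ = 15.132π²/1.0468² ≈ 136.291 (4× faster decay)
  n=3: λ₃ = 34.047π²/1.0468² ≈ 306.656 (9× faster decay)
As t → ∞, higher modes decay exponentially faster. The n=1 mode dominates: θ ~ c₁ sin(πx/1.0468) e^{-λ₁t}.
Decay rate: λ₁ = 3.783π²/1.0468² ≈ 34.073.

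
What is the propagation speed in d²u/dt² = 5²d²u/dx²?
Speed = 5. Information travels along characteristics x = x₀ ± 5t.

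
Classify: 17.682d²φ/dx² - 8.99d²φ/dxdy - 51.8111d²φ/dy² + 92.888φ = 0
Hyperbolic (discriminant = 3745.3155808).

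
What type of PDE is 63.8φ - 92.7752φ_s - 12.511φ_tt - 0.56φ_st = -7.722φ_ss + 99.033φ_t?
Rewriting in standard form: 7.722φ_ss - 0.56φ_st - 12.511φ_tt - 92.7752φ_s - 99.033φ_t + 63.8φ = 0. With A = 7.722, B = -0.56, C = -12.511, the discriminant is 386.753368. This is a hyperbolic PDE.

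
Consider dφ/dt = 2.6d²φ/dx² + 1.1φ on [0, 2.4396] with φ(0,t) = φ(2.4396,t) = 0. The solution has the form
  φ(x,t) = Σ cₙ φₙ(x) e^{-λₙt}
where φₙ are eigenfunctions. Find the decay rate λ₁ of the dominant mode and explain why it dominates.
Eigenvalues: λₙ = 2.6n²π²/2.4396² - 1.1.
First three modes:
  n=1: λ₁ = 2.6π²/2.4396² - 1.1 ≈ 3.212
  n=2: λ₂ = 10.4π²/2.4396² - 1.1 ≈ 16.146
  n=3: λ₃ = 23.4π²/2.4396² - 1.1 ≈ 37.704
Since 2.6π²/2.4396² ≈ 4.312 > 1.1, all λₙ > 0.
The n=1 mode decays slowest → dominates as t → ∞.
Asymptotic: φ ~ c₁ sin(πx/2.4396) e^{-λ₁t} with decay rate λ₁ ≈ 3.212.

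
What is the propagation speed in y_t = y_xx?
Infinite. The heat equation is parabolic, not hyperbolic, so disturbances propagate instantly.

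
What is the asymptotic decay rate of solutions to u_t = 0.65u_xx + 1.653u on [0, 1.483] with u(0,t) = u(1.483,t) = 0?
Eigenvalues: λₙ = 0.65n²π²/1.483² - 1.653.
First three modes:
  n=1: λ₁ = 0.65π²/1.483² - 1.653 ≈ 1.264
  n=2: λ₂ = 2.6π²/1.483² - 1.653 ≈ 10.015
  n=3: λ₃ = 5.85π²/1.483² - 1.653 ≈ 24.6
Since 0.65π²/1.483² ≈ 2.917 > 1.653, all λₙ > 0.
The n=1 mode decays slowest → dominates as t → ∞.
Asymptotic: u ~ c₁ sin(πx/1.483) e^{-λ₁t} with decay rate λ₁ ≈ 1.264.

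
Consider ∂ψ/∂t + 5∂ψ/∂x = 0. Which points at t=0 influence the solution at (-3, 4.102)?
A single point: x = -23.51. The characteristic through (-3, 4.102) is x - 5t = const, so x = -3 - 5·4.102 = -23.51.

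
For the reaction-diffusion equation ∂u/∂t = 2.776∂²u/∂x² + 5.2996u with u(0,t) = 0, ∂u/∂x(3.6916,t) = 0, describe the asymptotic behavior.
u grows unboundedly. Reaction dominates diffusion (r=5.2996 > κπ²/(4L²)≈0.5); solution grows exponentially.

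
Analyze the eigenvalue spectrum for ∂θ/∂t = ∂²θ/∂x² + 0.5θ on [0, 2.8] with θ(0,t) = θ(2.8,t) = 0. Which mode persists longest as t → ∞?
Eigenvalues: λₙ = n²π²/2.8² - 0.5.
First three modes:
  n=1: λ₁ = π²/2.8² - 0.5 ≈ 0.759
  n=2: λ₂ = 4π²/2.8² - 0.5 ≈ 4.536
  n=3: λ₃ = 9π²/2.8² - 0.5 ≈ 10.83
Since π²/2.8² ≈ 1.259 > 0.5, all λₙ > 0.
The n=1 mode decays slowest → dominates as t → ∞.
Asymptotic: θ ~ c₁ sin(πx/2.8) e^{-λ₁t} with decay rate λ₁ ≈ 0.759.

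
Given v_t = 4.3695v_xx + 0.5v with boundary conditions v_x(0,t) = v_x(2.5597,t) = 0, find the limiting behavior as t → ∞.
v grows unboundedly. With Neumann BCs the constant mode has diffusion eigenvalue 0, so any r > 0 makes it grow like e^(0.5t); solution grows exponentially.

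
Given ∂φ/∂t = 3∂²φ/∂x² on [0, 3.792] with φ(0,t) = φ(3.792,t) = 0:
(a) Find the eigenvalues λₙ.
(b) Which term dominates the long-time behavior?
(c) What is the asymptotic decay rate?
Eigenvalues: λₙ = 3n²π²/3.792².
First three modes:
  n=1: λ₁ = 3π²/3.792² ≈ 2.059
  n=2: λ₂ = 12π²/3.792² ≈ 8.237 (4× faster decay)
  n=3: λ₃ = 27π²/3.792² ≈ 18.532 (9× faster decay)
As t → ∞, higher modes decay exponentially faster. The n=1 mode dominates: φ ~ c₁ sin(πx/3.792) e^{-λ₁t}.
Decay rate: λ₁ = 3π²/3.792² ≈ 2.059.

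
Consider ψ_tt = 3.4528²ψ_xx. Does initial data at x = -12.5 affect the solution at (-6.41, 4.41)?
Yes. The domain of dependence is [-21.636848, 8.816848], and -12.5 ∈ [-21.636848, 8.816848].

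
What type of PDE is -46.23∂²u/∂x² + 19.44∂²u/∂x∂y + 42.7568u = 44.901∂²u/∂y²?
Rewriting in standard form: -46.23∂²u/∂x² + 19.44∂²u/∂x∂y - 44.901∂²u/∂y² + 42.7568u = 0. With A = -46.23, B = 19.44, C = -44.901, the discriminant is -7925.17932. This is an elliptic PDE.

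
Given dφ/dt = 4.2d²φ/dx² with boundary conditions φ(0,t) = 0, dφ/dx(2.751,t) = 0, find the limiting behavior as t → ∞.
φ → 0. Heat escapes through the Dirichlet boundary.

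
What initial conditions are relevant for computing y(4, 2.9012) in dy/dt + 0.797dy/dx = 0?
A single point: x = 1.6877436. The characteristic through (4, 2.9012) is x - 0.797t = const, so x = 4 - 0.797·2.9012 = 1.6877436.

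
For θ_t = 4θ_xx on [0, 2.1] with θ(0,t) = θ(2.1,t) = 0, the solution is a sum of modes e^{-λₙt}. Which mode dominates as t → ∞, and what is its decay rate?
Eigenvalues: λₙ = 4n²π²/2.1².
First three modes:
  n=1: λ₁ = 4π²/2.1² ≈ 8.952
  n=2: λ₂ = 16π²/2.1² ≈ 35.808 (4× faster decay)
  n=3: λ₃ = 36π²/2.1² ≈ 80.568 (9× faster decay)
As t → ∞, higher modes decay exponentially faster. The n=1 mode dominates: θ ~ c₁ sin(πx/2.1) e^{-λ₁t}.
Decay rate: λ₁ = 4π²/2.1² ≈ 8.952.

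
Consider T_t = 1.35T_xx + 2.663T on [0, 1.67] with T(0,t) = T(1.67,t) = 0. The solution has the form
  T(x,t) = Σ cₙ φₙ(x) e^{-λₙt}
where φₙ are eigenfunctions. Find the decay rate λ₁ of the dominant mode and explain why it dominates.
Eigenvalues: λₙ = 1.35n²π²/1.67² - 2.663.
First three modes:
  n=1: λ₁ = 1.35π²/1.67² - 2.663 ≈ 2.114
  n=2: λ₂ = 5.4π²/1.67² - 2.663 ≈ 16.447
  n=3: λ₃ = 12.15π²/1.67² - 2.663 ≈ 40.334
Since 1.35π²/1.67² ≈ 4.777 > 2.663, all λₙ > 0.
The n=1 mode decays slowest → dominates as t → ∞.
Asymptotic: T ~ c₁ sin(πx/1.67) e^{-λ₁t} with decay rate λ₁ ≈ 2.114.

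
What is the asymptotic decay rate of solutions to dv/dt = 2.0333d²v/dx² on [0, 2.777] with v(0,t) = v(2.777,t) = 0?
Eigenvalues: λₙ = 2.0333n²π²/2.777².
First three modes:
  n=1: λ₁ = 2.0333π²/2.777² ≈ 2.602
  n=2: λ₂ = 8.1332π²/2.777² ≈ 10.409 (4× faster decay)
  n=3: λ₃ = 18.2997π²/2.777² ≈ 23.42 (9× faster decay)
As t → ∞, higher modes decay exponentially faster. The n=1 mode dominates: v ~ c₁ sin(πx/2.777) e^{-λ₁t}.
Decay rate: λ₁ = 2.0333π²/2.777² ≈ 2.602.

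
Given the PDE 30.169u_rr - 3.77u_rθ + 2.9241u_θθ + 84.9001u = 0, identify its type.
The second-order coefficients are A = 30.169, B = -3.77, C = 2.9241. Since B² - 4AC = -338.6557916 < 0, this is an elliptic PDE.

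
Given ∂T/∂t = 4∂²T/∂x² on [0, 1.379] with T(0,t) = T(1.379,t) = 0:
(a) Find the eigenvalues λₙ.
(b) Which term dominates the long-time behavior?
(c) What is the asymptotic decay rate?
Eigenvalues: λₙ = 4n²π²/1.379².
First three modes:
  n=1: λ₁ = 4π²/1.379² ≈ 20.76
  n=2: λ₂ = 16π²/1.379² ≈ 83.041 (4× faster decay)
  n=3: λ₃ = 36π²/1.379² ≈ 186.842 (9× faster decay)
As t → ∞, higher modes decay exponentially faster. The n=1 mode dominates: T ~ c₁ sin(πx/1.379) e^{-λ₁t}.
Decay rate: λ₁ = 4π²/1.379² ≈ 20.76.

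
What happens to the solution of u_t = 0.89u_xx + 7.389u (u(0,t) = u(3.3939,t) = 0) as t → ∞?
u grows unboundedly. Reaction dominates diffusion (r=7.389 > κπ²/L²≈0.76); solution grows exponentially.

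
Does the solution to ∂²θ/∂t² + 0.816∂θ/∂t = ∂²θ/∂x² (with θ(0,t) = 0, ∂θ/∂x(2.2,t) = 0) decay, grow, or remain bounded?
θ → 0. Damping (γ=0.816) dissipates energy; oscillations decay exponentially.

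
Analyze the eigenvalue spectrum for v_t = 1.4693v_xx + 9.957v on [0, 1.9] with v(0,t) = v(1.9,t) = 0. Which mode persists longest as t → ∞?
Eigenvalues: λₙ = 1.4693n²π²/1.9² - 9.957.
First three modes:
  n=1: λ₁ = 1.4693π²/1.9² - 9.957 ≈ -5.94
  n=2: λ₂ = 5.8772π²/1.9² - 9.957 ≈ 6.111
  n=3: λ₃ = 13.2237π²/1.9² - 9.957 ≈ 26.196
Since 1.4693π²/1.9² ≈ 4.017 < 9.957, λ₁ < 0.
The n=1 mode grows fastest (−λₙ is largest for n=1) → dominates.
Asymptotic: v ~ c₁ sin(πx/1.9) e^{5.94t} (exponential growth at rate −λ₁ ≈ 5.94).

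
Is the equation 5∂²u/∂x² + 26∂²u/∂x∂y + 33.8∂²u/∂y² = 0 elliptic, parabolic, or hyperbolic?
Computing B² - 4AC with A = 5, B = 26, C = 33.8: discriminant = 0 (zero). Answer: parabolic.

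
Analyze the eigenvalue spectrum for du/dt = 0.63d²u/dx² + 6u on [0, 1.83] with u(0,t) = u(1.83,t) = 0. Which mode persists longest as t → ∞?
Eigenvalues: λₙ = 0.63n²π²/1.83² - 6.
First three modes:
  n=1: λ₁ = 0.63π²/1.83² - 6 ≈ -4.143
  n=2: λ₂ = 2.52π²/1.83² - 6 ≈ 1.427
  n=3: λ₃ = 5.67π²/1.83² - 6 ≈ 10.71
Since 0.63π²/1.83² ≈ 1.857 < 6, λ₁ < 0.
The n=1 mode grows fastest (−λₙ is largest for n=1) → dominates.
Asymptotic: u ~ c₁ sin(πx/1.83) e^{4.143t} (exponential growth at rate −λ₁ ≈ 4.143).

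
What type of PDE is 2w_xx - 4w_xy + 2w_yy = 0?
With A = 2, B = -4, C = 2, the discriminant is 0. This is a parabolic PDE.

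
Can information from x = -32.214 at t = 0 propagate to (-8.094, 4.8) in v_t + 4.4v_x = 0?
No. Only data at x = -29.214 affects (-8.094, 4.8). Advection has one-way propagation along characteristics.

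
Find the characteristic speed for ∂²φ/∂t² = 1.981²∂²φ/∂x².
Speed = 1.981. Information travels along characteristics x = x₀ ± 1.981t.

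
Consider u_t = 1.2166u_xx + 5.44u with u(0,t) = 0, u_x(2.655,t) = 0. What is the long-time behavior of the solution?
As t → ∞, u grows unboundedly. Reaction dominates diffusion (r=5.44 > κπ²/(4L²)≈0.43); solution grows exponentially.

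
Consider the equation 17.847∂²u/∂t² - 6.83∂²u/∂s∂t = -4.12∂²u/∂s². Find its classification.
Rewriting in standard form: 4.12∂²u/∂s² - 6.83∂²u/∂s∂t + 17.847∂²u/∂t² = 0. Elliptic. (A = 4.12, B = -6.83, C = 17.847 gives B² - 4AC = -247.46966.)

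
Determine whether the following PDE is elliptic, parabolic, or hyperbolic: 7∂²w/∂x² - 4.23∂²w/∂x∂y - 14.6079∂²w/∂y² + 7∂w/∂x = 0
Coefficients: A = 7, B = -4.23, C = -14.6079. B² - 4AC = 426.9141, which is positive, so the equation is hyperbolic.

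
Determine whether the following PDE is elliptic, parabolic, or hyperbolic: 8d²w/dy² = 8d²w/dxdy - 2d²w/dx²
Rewriting in standard form: 2d²w/dx² - 8d²w/dxdy + 8d²w/dy² = 0. Coefficients: A = 2, B = -8, C = 8. B² - 4AC = 0, which is zero, so the equation is parabolic.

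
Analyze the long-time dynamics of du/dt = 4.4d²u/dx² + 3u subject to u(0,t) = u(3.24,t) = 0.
Long-time behavior: u → 0. Diffusion dominates reaction (r=3 < κπ²/L²≈4.14); solution decays.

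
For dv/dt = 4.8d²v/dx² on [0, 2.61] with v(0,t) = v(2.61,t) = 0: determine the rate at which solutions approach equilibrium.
Eigenvalues: λₙ = 4.8n²π²/2.61².
First three modes:
  n=1: λ₁ = 4.8π²/2.61² ≈ 6.954
  n=2: λ₂ = 19.2π²/2.61² ≈ 27.818 (4× faster decay)
  n=3: λ₃ = 43.2π²/2.61² ≈ 62.59 (9× faster decay)
As t → ∞, higher modes decay exponentially faster. The n=1 mode dominates: v ~ c₁ sin(πx/2.61) e^{-λ₁t}.
Decay rate: λ₁ = 4.8π²/2.61² ≈ 6.954.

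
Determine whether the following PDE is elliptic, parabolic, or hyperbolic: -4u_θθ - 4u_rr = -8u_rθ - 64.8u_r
Rewriting in standard form: -4u_rr + 8u_rθ - 4u_θθ + 64.8u_r = 0. Coefficients: A = -4, B = 8, C = -4. B² - 4AC = 0, which is zero, so the equation is parabolic.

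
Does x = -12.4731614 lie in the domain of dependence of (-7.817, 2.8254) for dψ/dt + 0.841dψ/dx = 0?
No. Only data at x = -10.1931614 affects (-7.817, 2.8254). Advection has one-way propagation along characteristics.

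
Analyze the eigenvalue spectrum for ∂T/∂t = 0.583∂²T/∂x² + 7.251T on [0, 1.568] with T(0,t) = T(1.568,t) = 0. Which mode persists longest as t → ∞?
Eigenvalues: λₙ = 0.583n²π²/1.568² - 7.251.
First three modes:
  n=1: λ₁ = 0.583π²/1.568² - 7.251 ≈ -4.911
  n=2: λ₂ = 2.332π²/1.568² - 7.251 ≈ 2.11
  n=3: λ₃ = 5.247π²/1.568² - 7.251 ≈ 13.812
Since 0.583π²/1.568² ≈ 2.34 < 7.251, λ₁ < 0.
The n=1 mode grows fastest (−λₙ is largest for n=1) → dominates.
Asymptotic: T ~ c₁ sin(πx/1.568) e^{4.911t} (exponential growth at rate −λ₁ ≈ 4.911).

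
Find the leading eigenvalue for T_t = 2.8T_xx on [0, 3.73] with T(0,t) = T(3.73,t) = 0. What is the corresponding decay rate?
Eigenvalues: λₙ = 2.8n²π²/3.73².
First three modes:
  n=1: λ₁ = 2.8π²/3.73² ≈ 1.986
  n=2: λ₂ = 11.2π²/3.73² ≈ 7.945 (4× faster decay)
  n=3: λ₃ = 25.2π²/3.73² ≈ 17.877 (9× faster decay)
As t → ∞, higher modes decay exponentially faster. The n=1 mode dominates: T ~ c₁ sin(πx/3.73) e^{-λ₁t}.
Decay rate: λ₁ = 2.8π²/3.73² ≈ 1.986.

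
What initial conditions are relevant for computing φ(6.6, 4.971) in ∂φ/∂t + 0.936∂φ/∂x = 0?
A single point: x = 1.947144. The characteristic through (6.6, 4.971) is x - 0.936t = const, so x = 6.6 - 0.936·4.971 = 1.947144.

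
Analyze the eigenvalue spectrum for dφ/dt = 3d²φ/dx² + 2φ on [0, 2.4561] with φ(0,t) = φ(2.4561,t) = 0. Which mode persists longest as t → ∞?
Eigenvalues: λₙ = 3n²π²/2.4561² - 2.
First three modes:
  n=1: λ₁ = 3π²/2.4561² - 2 ≈ 2.908
  n=2: λ₂ = 12π²/2.4561² - 2 ≈ 17.633
  n=3: λ₃ = 27π²/2.4561² - 2 ≈ 42.174
Since 3π²/2.4561² ≈ 4.908 > 2, all λₙ > 0.
The n=1 mode decays slowest → dominates as t → ∞.
Asymptotic: φ ~ c₁ sin(πx/2.4561) e^{-λ₁t} with decay rate λ₁ ≈ 2.908.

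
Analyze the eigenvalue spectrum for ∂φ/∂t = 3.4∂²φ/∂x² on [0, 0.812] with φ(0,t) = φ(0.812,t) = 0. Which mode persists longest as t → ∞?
Eigenvalues: λₙ = 3.4n²π²/0.812².
First three modes:
  n=1: λ₁ = 3.4π²/0.812² ≈ 50.894
  n=2: λ₂ = 13.6π²/0.812² ≈ 203.576 (4× faster decay)
  n=3: λ₃ = 30.6π²/0.812² ≈ 458.046 (9× faster decay)
As t → ∞, higher modes decay exponentially faster. The n=1 mode dominates: φ ~ c₁ sin(πx/0.812) e^{-λ₁t}.
Decay rate: λ₁ = 3.4π²/0.812² ≈ 50.894.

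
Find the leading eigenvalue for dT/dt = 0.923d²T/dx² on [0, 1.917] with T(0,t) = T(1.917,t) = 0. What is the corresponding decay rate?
Eigenvalues: λₙ = 0.923n²π²/1.917².
First three modes:
  n=1: λ₁ = 0.923π²/1.917² ≈ 2.479
  n=2: λ₂ = 3.692π²/1.917² ≈ 9.916 (4× faster decay)
  n=3: λ₃ = 8.307π²/1.917² ≈ 22.31 (9× faster decay)
As t → ∞, higher modes decay exponentially faster. The n=1 mode dominates: T ~ c₁ sin(πx/1.917) e^{-λ₁t}.
Decay rate: λ₁ = 0.923π²/1.917² ≈ 2.479.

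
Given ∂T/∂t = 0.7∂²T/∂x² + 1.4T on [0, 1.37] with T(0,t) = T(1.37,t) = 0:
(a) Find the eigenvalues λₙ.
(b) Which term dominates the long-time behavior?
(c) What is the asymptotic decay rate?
Eigenvalues: λₙ = 0.7n²π²/1.37² - 1.4.
First three modes:
  n=1: λ₁ = 0.7π²/1.37² - 1.4 ≈ 2.281
  n=2: λ₂ = 2.8π²/1.37² - 1.4 ≈ 13.324
  n=3: λ₃ = 6.3π²/1.37² - 1.4 ≈ 31.728
Since 0.7π²/1.37² ≈ 3.681 > 1.4, all λₙ > 0.
The n=1 mode decays slowest → dominates as t → ∞.
Asymptotic: T ~ c₁ sin(πx/1.37) e^{-λ₁t} with decay rate λ₁ ≈ 2.281.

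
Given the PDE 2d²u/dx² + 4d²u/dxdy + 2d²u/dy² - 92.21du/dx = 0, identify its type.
The second-order coefficients are A = 2, B = 4, C = 2. Since B² - 4AC = 0 = 0, this is a parabolic PDE.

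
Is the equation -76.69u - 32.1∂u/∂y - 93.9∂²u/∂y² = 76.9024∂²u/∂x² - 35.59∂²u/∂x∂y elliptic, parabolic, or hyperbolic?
Rewriting in standard form: -76.9024∂²u/∂x² + 35.59∂²u/∂x∂y - 93.9∂²u/∂y² - 32.1∂u/∂y - 76.69u = 0. Computing B² - 4AC with A = -76.9024, B = 35.59, C = -93.9: discriminant = -27617.89334 (negative). Answer: elliptic.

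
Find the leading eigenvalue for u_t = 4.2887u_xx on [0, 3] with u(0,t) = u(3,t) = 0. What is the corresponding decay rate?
Eigenvalues: λₙ = 4.2887n²π²/3².
First three modes:
  n=1: λ₁ = 4.2887π²/3² ≈ 4.703
  n=2: λ₂ = 17.1548π²/3² ≈ 18.812 (4× faster decay)
  n=3: λ₃ = 38.5983π²/3² ≈ 42.328 (9× faster decay)
As t → ∞, higher modes decay exponentially faster. The n=1 mode dominates: u ~ c₁ sin(πx/3) e^{-λ₁t}.
Decay rate: λ₁ = 4.2887π²/3² ≈ 4.703.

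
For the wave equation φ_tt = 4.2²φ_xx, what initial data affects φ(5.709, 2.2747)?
Domain of dependence: [-3.84474, 15.26274]. Signals travel at speed 4.2, so data within |x - 5.709| ≤ 4.2·2.2747 = 9.55374 can reach the point.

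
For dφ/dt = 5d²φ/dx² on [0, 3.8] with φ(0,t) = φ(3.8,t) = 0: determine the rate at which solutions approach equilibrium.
Eigenvalues: λₙ = 5n²π²/3.8².
First three modes:
  n=1: λ₁ = 5π²/3.8² ≈ 3.417
  n=2: λ₂ = 20π²/3.8² ≈ 13.67 (4× faster decay)
  n=3: λ₃ = 45π²/3.8² ≈ 30.757 (9× faster decay)
As t → ∞, higher modes decay exponentially faster. The n=1 mode dominates: φ ~ c₁ sin(πx/3.8) e^{-λ₁t}.
Decay rate: λ₁ = 5π²/3.8² ≈ 3.417.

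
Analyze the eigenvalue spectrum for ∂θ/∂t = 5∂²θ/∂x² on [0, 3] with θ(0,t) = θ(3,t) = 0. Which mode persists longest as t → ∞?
Eigenvalues: λₙ = 5n²π²/3².
First three modes:
  n=1: λ₁ = 5π²/3² ≈ 5.483
  n=2: λ₂ = 20π²/3² ≈ 21.932 (4× faster decay)
  n=3: λ₃ = 45π²/3² ≈ 49.348 (9× faster decay)
As t → ∞, higher modes decay exponentially faster. The n=1 mode dominates: θ ~ c₁ sin(πx/3) e^{-λ₁t}.
Decay rate: λ₁ = 5π²/3² ≈ 5.483.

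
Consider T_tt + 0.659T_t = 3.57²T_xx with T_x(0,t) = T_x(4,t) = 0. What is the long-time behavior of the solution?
As t → ∞, T → constant (steady state). Damping (γ=0.659) dissipates the nonconstant modes; with Neumann BCs the spatial average obeys M''+γM'=0 and tends to a finite limit.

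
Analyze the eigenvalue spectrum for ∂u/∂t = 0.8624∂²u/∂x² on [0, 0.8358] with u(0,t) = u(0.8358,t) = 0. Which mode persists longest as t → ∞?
Eigenvalues: λₙ = 0.8624n²π²/0.8358².
First three modes:
  n=1: λ₁ = 0.8624π²/0.8358² ≈ 12.184
  n=2: λ₂ = 3.4496π²/0.8358² ≈ 48.738 (4× faster decay)
  n=3: λ₃ = 7.7616π²/0.8358² ≈ 109.66 (9× faster decay)
As t → ∞, higher modes decay exponentially faster. The n=1 mode dominates: u ~ c₁ sin(πx/0.8358) e^{-λ₁t}.
Decay rate: λ₁ = 0.8624π²/0.8358² ≈ 12.184.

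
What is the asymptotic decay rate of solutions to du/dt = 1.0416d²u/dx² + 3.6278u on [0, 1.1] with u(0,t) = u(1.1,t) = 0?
Eigenvalues: λₙ = 1.0416n²π²/1.1² - 3.6278.
First three modes:
  n=1: λ₁ = 1.0416π²/1.1² - 3.6278 ≈ 4.868
  n=2: λ₂ = 4.1664π²/1.1² - 3.6278 ≈ 30.356
  n=3: λ₃ = 9.3744π²/1.1² - 3.6278 ≈ 72.836
Since 1.0416π²/1.1² ≈ 8.496 > 3.6278, all λₙ > 0.
The n=1 mode decays slowest → dominates as t → ∞.
Asymptotic: u ~ c₁ sin(πx/1.1) e^{-λ₁t} with decay rate λ₁ ≈ 4.868.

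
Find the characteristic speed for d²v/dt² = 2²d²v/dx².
Speed = 2. Information travels along characteristics x = x₀ ± 2t.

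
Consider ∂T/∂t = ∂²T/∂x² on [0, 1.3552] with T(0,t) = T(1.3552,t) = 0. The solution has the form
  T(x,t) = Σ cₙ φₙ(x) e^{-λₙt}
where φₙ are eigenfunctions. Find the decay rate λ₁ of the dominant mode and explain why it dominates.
Eigenvalues: λₙ = n²π²/1.3552².
First three modes:
  n=1: λ₁ = π²/1.3552² ≈ 5.374
  n=2: λ₂ = 4π²/1.3552² ≈ 21.496 (4× faster decay)
  n=3: λ₃ = 9π²/1.3552² ≈ 48.365 (9× faster decay)
As t → ∞, higher modes decay exponentially faster. The n=1 mode dominates: T ~ c₁ sin(πx/1.3552) e^{-λ₁t}.
Decay rate: λ₁ = π²/1.3552² ≈ 5.374.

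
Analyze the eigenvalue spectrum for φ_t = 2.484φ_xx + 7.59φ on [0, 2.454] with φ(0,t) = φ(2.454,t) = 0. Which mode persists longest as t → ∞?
Eigenvalues: λₙ = 2.484n²π²/2.454² - 7.59.
First three modes:
  n=1: λ₁ = 2.484π²/2.454² - 7.59 ≈ -3.519
  n=2: λ₂ = 9.936π²/2.454² - 7.59 ≈ 8.694
  n=3: λ₃ = 22.356π²/2.454² - 7.59 ≈ 29.049
Since 2.484π²/2.454² ≈ 4.071 < 7.59, λ₁ < 0.
The n=1 mode grows fastest (−λₙ is largest for n=1) → dominates.
Asymptotic: φ ~ c₁ sin(πx/2.454) e^{3.519t} (exponential growth at rate −λ₁ ≈ 3.519).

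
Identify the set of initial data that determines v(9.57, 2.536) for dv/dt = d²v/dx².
The entire real line. The heat equation has infinite propagation speed: any initial disturbance instantly affects all points (though exponentially small far away).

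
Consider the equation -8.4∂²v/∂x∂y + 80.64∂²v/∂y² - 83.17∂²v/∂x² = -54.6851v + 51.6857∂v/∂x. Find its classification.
Rewriting in standard form: -83.17∂²v/∂x² - 8.4∂²v/∂x∂y + 80.64∂²v/∂y² - 51.6857∂v/∂x + 54.6851v = 0. Hyperbolic. (A = -83.17, B = -8.4, C = 80.64 gives B² - 4AC = 26897.8752.)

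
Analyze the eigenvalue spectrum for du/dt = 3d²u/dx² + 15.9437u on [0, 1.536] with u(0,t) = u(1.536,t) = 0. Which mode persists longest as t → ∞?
Eigenvalues: λₙ = 3n²π²/1.536² - 15.9437.
First three modes:
  n=1: λ₁ = 3π²/1.536² - 15.9437 ≈ -3.394
  n=2: λ₂ = 12π²/1.536² - 15.9437 ≈ 34.256
  n=3: λ₃ = 27π²/1.536² - 15.9437 ≈ 97.005
Since 3π²/1.536² ≈ 12.55 < 15.9437, λ₁ < 0.
The n=1 mode grows fastest (−λₙ is largest for n=1) → dominates.
Asymptotic: u ~ c₁ sin(πx/1.536) e^{3.394t} (exponential growth at rate −λ₁ ≈ 3.394).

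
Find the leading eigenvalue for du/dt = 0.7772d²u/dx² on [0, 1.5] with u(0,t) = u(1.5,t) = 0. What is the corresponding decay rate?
Eigenvalues: λₙ = 0.7772n²π²/1.5².
First three modes:
  n=1: λ₁ = 0.7772π²/1.5² ≈ 3.409
  n=2: λ₂ = 3.1088π²/1.5² ≈ 13.637 (4× faster decay)
  n=3: λ₃ = 6.9948π²/1.5² ≈ 30.683 (9× faster decay)
As t → ∞, higher modes decay exponentially faster. The n=1 mode dominates: u ~ c₁ sin(πx/1.5) e^{-λ₁t}.
Decay rate: λ₁ = 0.7772π²/1.5² ≈ 3.409.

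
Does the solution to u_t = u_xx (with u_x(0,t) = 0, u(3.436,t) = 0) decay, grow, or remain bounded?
u → 0. Heat escapes through the Dirichlet boundary.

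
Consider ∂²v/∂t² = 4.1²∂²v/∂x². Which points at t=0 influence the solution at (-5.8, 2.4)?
Domain of dependence: [-15.64, 4.04]. Signals travel at speed 4.1, so data within |x - -5.8| ≤ 4.1·2.4 = 9.84 can reach the point.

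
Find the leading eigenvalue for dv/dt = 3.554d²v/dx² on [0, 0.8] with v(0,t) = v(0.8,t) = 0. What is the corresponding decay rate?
Eigenvalues: λₙ = 3.554n²π²/0.8².
First three modes:
  n=1: λ₁ = 3.554π²/0.8² ≈ 54.807
  n=2: λ₂ = 14.216π²/0.8² ≈ 219.229 (4× faster decay)
  n=3: λ₃ = 31.986π²/0.8² ≈ 493.264 (9× faster decay)
As t → ∞, higher modes decay exponentially faster. The n=1 mode dominates: v ~ c₁ sin(πx/0.8) e^{-λ₁t}.
Decay rate: λ₁ = 3.554π²/0.8² ≈ 54.807.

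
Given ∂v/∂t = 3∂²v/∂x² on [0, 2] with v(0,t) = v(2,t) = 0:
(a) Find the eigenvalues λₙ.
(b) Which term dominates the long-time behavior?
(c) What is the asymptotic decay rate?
Eigenvalues: λₙ = 3n²π²/2².
First three modes:
  n=1: λ₁ = 3π²/2² ≈ 7.402
  n=2: λ₂ = 12π²/2² ≈ 29.609 (4× faster decay)
  n=3: λ₃ = 27π²/2² ≈ 66.62 (9× faster decay)
As t → ∞, higher modes decay exponentially faster. The n=1 mode dominates: v ~ c₁ sin(πx/2) e^{-λ₁t}.
Decay rate: λ₁ = 3π²/2² ≈ 7.402.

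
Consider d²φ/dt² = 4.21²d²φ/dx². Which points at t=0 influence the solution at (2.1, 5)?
Domain of dependence: [-18.95, 23.15]. Signals travel at speed 4.21, so data within |x - 2.1| ≤ 4.21·5 = 21.05 can reach the point.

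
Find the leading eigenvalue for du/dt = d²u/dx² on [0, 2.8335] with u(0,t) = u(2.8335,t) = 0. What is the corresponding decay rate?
Eigenvalues: λₙ = n²π²/2.8335².
First three modes:
  n=1: λ₁ = π²/2.8335² ≈ 1.229
  n=2: λ₂ = 4π²/2.8335² ≈ 4.917 (4× faster decay)
  n=3: λ₃ = 9π²/2.8335² ≈ 11.064 (9× faster decay)
As t → ∞, higher modes decay exponentially faster. The n=1 mode dominates: u ~ c₁ sin(πx/2.8335) e^{-λ₁t}.
Decay rate: λ₁ = π²/2.8335² ≈ 1.229.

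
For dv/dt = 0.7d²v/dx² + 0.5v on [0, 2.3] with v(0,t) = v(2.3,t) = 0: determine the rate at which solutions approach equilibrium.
Eigenvalues: λₙ = 0.7n²π²/2.3² - 0.5.
First three modes:
  n=1: λ₁ = 0.7π²/2.3² - 0.5 ≈ 0.806
  n=2: λ₂ = 2.8π²/2.3² - 0.5 ≈ 4.724
  n=3: λ₃ = 6.3π²/2.3² - 0.5 ≈ 11.254
Since 0.7π²/2.3² ≈ 1.306 > 0.5, all λₙ > 0.
The n=1 mode decays slowest → dominates as t → ∞.
Asymptotic: v ~ c₁ sin(πx/2.3) e^{-λ₁t} with decay rate λ₁ ≈ 0.806.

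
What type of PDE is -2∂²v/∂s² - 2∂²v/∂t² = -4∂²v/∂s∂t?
Rewriting in standard form: -2∂²v/∂s² + 4∂²v/∂s∂t - 2∂²v/∂t² = 0. With A = -2, B = 4, C = -2, the discriminant is 0. This is a parabolic PDE.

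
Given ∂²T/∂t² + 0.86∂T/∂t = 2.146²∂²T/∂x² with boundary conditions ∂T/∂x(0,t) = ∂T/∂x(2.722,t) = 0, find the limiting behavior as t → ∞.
T → constant (steady state). Damping (γ=0.86) dissipates the nonconstant modes; with Neumann BCs the spatial average obeys M''+γM'=0 and tends to a finite limit.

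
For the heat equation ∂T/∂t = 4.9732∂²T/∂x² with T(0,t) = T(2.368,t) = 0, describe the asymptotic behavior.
T → 0. Heat diffuses out through both boundaries.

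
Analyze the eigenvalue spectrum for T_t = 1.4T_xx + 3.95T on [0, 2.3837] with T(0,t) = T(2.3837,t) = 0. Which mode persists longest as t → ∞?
Eigenvalues: λₙ = 1.4n²π²/2.3837² - 3.95.
First three modes:
  n=1: λ₁ = 1.4π²/2.3837² - 3.95 ≈ -1.518
  n=2: λ₂ = 5.6π²/2.3837² - 3.95 ≈ 5.777
  n=3: λ₃ = 12.6π²/2.3837² - 3.95 ≈ 17.936
Since 1.4π²/2.3837² ≈ 2.432 < 3.95, λ₁ < 0.
The n=1 mode grows fastest (−λₙ is largest for n=1) → dominates.
Asymptotic: T ~ c₁ sin(πx/2.3837) e^{1.518t} (exponential growth at rate −λ₁ ≈ 1.518).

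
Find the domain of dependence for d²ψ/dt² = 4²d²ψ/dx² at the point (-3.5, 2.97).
Domain of dependence: [-15.38, 8.38]. Signals travel at speed 4, so data within |x - -3.5| ≤ 4·2.97 = 11.88 can reach the point.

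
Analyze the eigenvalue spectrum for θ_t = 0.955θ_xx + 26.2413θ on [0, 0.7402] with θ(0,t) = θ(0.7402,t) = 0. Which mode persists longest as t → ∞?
Eigenvalues: λₙ = 0.955n²π²/0.7402² - 26.2413.
First three modes:
  n=1: λ₁ = 0.955π²/0.7402² - 26.2413 ≈ -9.038
  n=2: λ₂ = 3.82π²/0.7402² - 26.2413 ≈ 42.571
  n=3: λ₃ = 8.595π²/0.7402² - 26.2413 ≈ 128.586
Since 0.955π²/0.7402² ≈ 17.203 < 26.2413, λ₁ < 0.
The n=1 mode grows fastest (−λₙ is largest for n=1) → dominates.
Asymptotic: θ ~ c₁ sin(πx/0.7402) e^{9.038t} (exponential growth at rate −λ₁ ≈ 9.038).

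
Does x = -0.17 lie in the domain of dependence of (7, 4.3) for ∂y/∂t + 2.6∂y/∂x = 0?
No. Only data at x = -4.18 affects (7, 4.3). Advection has one-way propagation along characteristics.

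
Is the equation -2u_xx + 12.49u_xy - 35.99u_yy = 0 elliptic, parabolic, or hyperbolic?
Computing B² - 4AC with A = -2, B = 12.49, C = -35.99: discriminant = -131.9199 (negative). Answer: elliptic.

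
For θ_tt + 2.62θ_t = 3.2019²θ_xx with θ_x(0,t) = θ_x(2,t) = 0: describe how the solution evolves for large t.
θ → constant (steady state). Damping (γ=2.62) dissipates the nonconstant modes; with Neumann BCs the spatial average obeys M''+γM'=0 and tends to a finite limit.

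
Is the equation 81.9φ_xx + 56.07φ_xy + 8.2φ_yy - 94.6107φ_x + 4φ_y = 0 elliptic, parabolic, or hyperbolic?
Computing B² - 4AC with A = 81.9, B = 56.07, C = 8.2: discriminant = 457.5249 (positive). Answer: hyperbolic.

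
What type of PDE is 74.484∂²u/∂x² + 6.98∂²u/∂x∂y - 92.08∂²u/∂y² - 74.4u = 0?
With A = 74.484, B = 6.98, C = -92.08, the discriminant is 27482.66728. This is a hyperbolic PDE.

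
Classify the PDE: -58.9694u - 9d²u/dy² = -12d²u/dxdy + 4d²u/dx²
Rewriting in standard form: -4d²u/dx² + 12d²u/dxdy - 9d²u/dy² - 58.9694u = 0. A = -4, B = 12, C = -9. Discriminant B² - 4AC = 0. Since 0 = 0, parabolic.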